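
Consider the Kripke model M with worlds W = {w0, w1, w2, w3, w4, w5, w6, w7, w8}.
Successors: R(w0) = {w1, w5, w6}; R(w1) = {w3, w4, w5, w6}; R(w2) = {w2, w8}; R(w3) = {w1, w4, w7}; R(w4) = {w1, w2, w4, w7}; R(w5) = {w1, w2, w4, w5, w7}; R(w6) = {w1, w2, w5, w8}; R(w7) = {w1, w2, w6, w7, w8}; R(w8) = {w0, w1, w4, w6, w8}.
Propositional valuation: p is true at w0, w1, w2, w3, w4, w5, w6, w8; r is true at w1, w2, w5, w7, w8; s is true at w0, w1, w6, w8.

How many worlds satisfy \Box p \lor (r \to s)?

7

Let φ = \Box p \lor (r \to s). Evaluate φ at each world:
  w0 (successors {w1, w5, w6}): φ is true.
  w1 (successors {w3, w4, w5, w6}): φ is true.
  w2 (successors {w2, w8}): φ is true.
  w3 (successors {w1, w4, w7}): φ is true.
  w4 (successors {w1, w2, w4, w7}): φ is true.
  w5 (successors {w1, w2, w4, w5, w7}): φ is false.
  w6 (successors {w1, w2, w5, w8}): φ is true.
  w7 (successors {w1, w2, w6, w7, w8}): φ is false.
  w8 (successors {w0, w1, w4, w6, w8}): φ is true.
For instance, at w1:
  At w1: \Box p is true, r \to s is true, so \Box p \lor (r \to s) is true.
    At w1: \Box p requires p at every successor {w3, w4, w5, w6}.
      At w3: p is true.
      At w4: p is true.
      At w5: p is true.
      At w6: p is true.
    So \Box p is true at w1.
Satisfying worlds: {w0, w1, w2, w3, w4, w6, w8}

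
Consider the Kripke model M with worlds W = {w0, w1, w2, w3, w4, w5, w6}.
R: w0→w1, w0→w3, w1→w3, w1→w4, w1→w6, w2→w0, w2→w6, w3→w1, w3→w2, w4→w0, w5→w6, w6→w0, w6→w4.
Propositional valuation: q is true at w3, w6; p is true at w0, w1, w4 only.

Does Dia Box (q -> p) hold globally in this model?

Let φ = Dia Box (q -> p). Evaluate φ at each world:
  w0 (successors {w1, w3}): φ is true.
  w1 (successors {w3, w4, w6}): φ is true.
  w2 (successors {w0, w6}): φ is true.
  w3 (successors {w1, w2}): φ is false.
  w4 (successors {w0}): φ is false.
  w5 (successors {w6}): φ is true.
  w6 (successors {w0, w4}): φ is true.
Detail at w3 (counterexample):
  At w3: Dia Box (q -> p) requires Box (q -> p) at some successor in {w1, w2}.
    At w1: Box (q -> p) is false.
    At w2: Box (q -> p) is false.
  So Dia Box (q -> p) is false at w3.

No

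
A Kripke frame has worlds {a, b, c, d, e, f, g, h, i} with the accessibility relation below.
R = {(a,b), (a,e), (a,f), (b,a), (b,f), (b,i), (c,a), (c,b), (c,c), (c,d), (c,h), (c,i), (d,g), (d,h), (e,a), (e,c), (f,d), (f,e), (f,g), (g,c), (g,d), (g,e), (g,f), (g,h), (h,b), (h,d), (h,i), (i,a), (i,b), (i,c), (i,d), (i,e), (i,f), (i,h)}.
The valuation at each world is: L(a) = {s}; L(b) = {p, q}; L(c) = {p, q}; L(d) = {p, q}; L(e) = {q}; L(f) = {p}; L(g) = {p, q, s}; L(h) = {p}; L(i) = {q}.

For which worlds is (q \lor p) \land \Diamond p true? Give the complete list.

b, c, d, e, f, g, h, i

Let φ = (q \lor p) \land \Diamond p. Evaluate φ at each world:
  a (successors {b, e, f}): φ is false.
  b (successors {a, f, i}): φ is true.
  c (successors {a, b, c, d, h, i}): φ is true.
  d (successors {g, h}): φ is true.
  e (successors {a, c}): φ is true.
  f (successors {d, e, g}): φ is true.
  g (successors {c, d, e, f, h}): φ is true.
  h (successors {b, d, i}): φ is true.
  i (successors {a, b, c, d, e, f, h}): φ is true.
For instance, at i:
  At i: q \lor p is true, \Diamond p is true, so (q \lor p) \land \Diamond p is true.
    At i: \Diamond p requires p at some successor in {a, b, c, d, e, f, h}.
      p holds at b, so \Diamond p is true at i.
Satisfying worlds: {b, c, d, e, f, g, h, i}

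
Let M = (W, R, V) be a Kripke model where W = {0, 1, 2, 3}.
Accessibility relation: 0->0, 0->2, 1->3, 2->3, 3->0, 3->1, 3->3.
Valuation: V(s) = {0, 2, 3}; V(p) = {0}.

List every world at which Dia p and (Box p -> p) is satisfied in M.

Recall that Box ψ holds at a world iff ψ holds at every accessible world, and Dia ψ holds iff ψ holds at some accessible world.
Let φ = Dia p and (Box p -> p). Evaluate φ at each world:
  0 (successors {0, 2}): φ is true.
  1 (successors {3}): φ is false.
  2 (successors {3}): φ is false.
  3 (successors {0, 1, 3}): φ is true.
For instance, at 2:
  At 2: Dia p is false, Box p -> p is true, so Dia p and (Box p -> p) is false.
    At 2: Dia p requires p at some successor in {3}.
      At 3: p is false.
    So Dia p is false at 2.
    At 2: Box p is false, p is false, so Box p -> p is true.
      At 2: Box p requires p at every successor {3}.
        p fails at 3, so Box p is false at 2.
Satisfying worlds: {0, 3}

0, 3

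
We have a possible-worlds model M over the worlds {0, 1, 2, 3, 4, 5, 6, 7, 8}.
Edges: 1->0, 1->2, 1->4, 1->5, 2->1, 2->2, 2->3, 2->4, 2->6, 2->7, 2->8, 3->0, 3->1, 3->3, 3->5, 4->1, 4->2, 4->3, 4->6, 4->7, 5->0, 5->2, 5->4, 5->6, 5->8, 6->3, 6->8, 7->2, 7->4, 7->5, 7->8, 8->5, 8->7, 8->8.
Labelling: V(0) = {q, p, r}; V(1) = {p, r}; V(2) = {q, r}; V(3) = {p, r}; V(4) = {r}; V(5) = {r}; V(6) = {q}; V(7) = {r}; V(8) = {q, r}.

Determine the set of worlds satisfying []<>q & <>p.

2, 4, 6

Let φ = []<>q & <>p. Evaluate φ at each world:
  0 (successors ∅): φ is false.
  1 (successors {0, 2, 4, 5}): φ is false.
  2 (successors {1, 2, 3, 4, 6, 7, 8}): φ is true.
  3 (successors {0, 1, 3, 5}): φ is false.
  4 (successors {1, 2, 3, 6, 7}): φ is true.
  5 (successors {0, 2, 4, 6, 8}): φ is false.
  6 (successors {3, 8}): φ is true.
  7 (successors {2, 4, 5, 8}): φ is false.
  8 (successors {5, 7, 8}): φ is false.
For instance, at 4:
  At 4: []<>q is true, <>p is true, so []<>q & <>p is true.
    At 4: []<>q requires <>q at every successor {1, 2, 3, 6, 7}.
      At 1: <>q is true.
      At 2: <>q is true.
      At 3: <>q is true.
      At 6: <>q is true.
      At 7: <>q is true.
    So []<>q is true at 4.
    At 4: <>p requires p at some successor in {1, 2, 3, 6, 7}.
      p holds at 1, so <>p is true at 4.
Satisfying worlds: {2, 4, 6}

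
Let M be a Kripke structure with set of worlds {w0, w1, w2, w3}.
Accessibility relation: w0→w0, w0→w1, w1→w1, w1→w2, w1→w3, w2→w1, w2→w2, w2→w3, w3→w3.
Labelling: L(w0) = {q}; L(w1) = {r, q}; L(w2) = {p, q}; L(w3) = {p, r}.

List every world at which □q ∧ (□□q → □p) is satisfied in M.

Let φ = □q ∧ (□□q → □p). Evaluate φ at each world:
  w0 (successors {w0, w1}): φ is true.
  w1 (successors {w1, w2, w3}): φ is false.
  w2 (successors {w1, w2, w3}): φ is false.
  w3 (successors {w3}): φ is false.
For instance, at w0:
  At w0: □q is true, □□q → □p is true, so □q ∧ (□□q → □p) is true.
    At w0: □q requires q at every successor {w0, w1}.
      At w0: q is true.
      At w1: q is true.
    So □q is true at w0.
    At w0: □□q is false, □p is false, so □□q → □p is true.
      At w0: □□q requires □q at every successor {w0, w1}.
        □q fails at w1, so □□q is false at w0.
      At w0: □p requires p at every successor {w0, w1}.
        p fails at w0, so □p is false at w0.
Satisfying worlds: {w0}

w0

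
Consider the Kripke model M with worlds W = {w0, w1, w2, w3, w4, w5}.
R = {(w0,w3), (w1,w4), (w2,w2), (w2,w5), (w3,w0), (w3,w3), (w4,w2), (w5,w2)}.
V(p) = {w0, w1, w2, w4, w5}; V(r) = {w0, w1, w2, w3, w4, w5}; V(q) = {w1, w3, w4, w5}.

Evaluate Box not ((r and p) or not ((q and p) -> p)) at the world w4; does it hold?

No

At w4: Box not ((r and p) or not ((q and p) -> p)) requires not ((r and p) or not ((q and p) -> p)) at every successor {w2}.
  not ((r and p) or not ((q and p) -> p)) fails at w2, so Box not ((r and p) or not ((q and p) -> p)) is false at w4.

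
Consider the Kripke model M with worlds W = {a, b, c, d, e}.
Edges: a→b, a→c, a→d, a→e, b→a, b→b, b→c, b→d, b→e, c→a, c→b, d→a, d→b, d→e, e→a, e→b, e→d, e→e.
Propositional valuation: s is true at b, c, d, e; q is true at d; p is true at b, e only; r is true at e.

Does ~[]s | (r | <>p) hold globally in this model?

Let φ = ~[]s | (r | <>p). Evaluate φ at each world:
  a (successors {b, c, d, e}): φ is true.
  b (successors {a, b, c, d, e}): φ is true.
  c (successors {a, b}): φ is true.
  d (successors {a, b, e}): φ is true.
  e (successors {a, b, d, e}): φ is true.
For instance, at a:
  At a: ~[]s is false, r | <>p is true, so ~[]s | (r | <>p) is true.
    At a: []s is true, so ~[]s is false.
      At a: []s requires s at every successor {b, c, d, e}.
        At b: s is true.
        At c: s is true.
        At d: s is true.
        At e: s is true.
      So []s is true at a.
    At a: r is false, <>p is true, so r | <>p is true.
      At a: <>p requires p at some successor in {b, c, d, e}.
        p holds at b, so <>p is true at a.

Yes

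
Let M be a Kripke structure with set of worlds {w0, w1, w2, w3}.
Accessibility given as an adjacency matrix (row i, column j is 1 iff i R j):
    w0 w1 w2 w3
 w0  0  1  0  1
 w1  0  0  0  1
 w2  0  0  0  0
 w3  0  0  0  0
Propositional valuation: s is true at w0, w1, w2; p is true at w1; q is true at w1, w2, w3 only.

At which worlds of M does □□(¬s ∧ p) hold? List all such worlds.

w1, w2, w3

Let φ = □□(¬s ∧ p). Evaluate φ at each world:
  w0 (successors {w1, w3}): φ is false.
  w1 (successors {w3}): φ is true.
  w2 (successors ∅): φ is true.
  w3 (successors ∅): φ is true.
For instance, at w1:
  At w1: □□(¬s ∧ p) requires □(¬s ∧ p) at every successor {w3}.
      At w3: no accessible worlds, so □(¬s ∧ p) holds vacuously.
  So □□(¬s ∧ p) is true at w1.
Satisfying worlds: {w1, w2, w3}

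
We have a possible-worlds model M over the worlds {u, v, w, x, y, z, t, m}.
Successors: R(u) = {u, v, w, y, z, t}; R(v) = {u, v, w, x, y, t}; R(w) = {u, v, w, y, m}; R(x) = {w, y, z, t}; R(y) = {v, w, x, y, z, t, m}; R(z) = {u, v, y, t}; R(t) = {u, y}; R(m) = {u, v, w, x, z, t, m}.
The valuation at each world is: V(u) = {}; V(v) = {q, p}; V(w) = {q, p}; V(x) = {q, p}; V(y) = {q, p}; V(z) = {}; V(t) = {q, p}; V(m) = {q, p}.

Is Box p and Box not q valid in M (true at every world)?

No

Let φ = Box p and Box not q. Evaluate φ at each world:
  u (successors {u, v, w, y, z, t}): φ is false.
  v (successors {u, v, w, x, y, t}): φ is false.
  w (successors {u, v, w, y, m}): φ is false.
  x (successors {w, y, z, t}): φ is false.
  y (successors {v, w, x, y, z, t, m}): φ is false.
  z (successors {u, v, y, t}): φ is false.
  t (successors {u, y}): φ is false.
  m (successors {u, v, w, x, z, t, m}): φ is false.
Detail at u (counterexample):
  At u: Box p is false, Box not q is false, so Box p and Box not q is false.
    At u: Box p requires p at every successor {u, v, w, y, z, t}.
      p fails at u, so Box p is false at u.
    At u: Box not q requires not q at every successor {u, v, w, y, z, t}.
      not q fails at v, so Box not q is false at u.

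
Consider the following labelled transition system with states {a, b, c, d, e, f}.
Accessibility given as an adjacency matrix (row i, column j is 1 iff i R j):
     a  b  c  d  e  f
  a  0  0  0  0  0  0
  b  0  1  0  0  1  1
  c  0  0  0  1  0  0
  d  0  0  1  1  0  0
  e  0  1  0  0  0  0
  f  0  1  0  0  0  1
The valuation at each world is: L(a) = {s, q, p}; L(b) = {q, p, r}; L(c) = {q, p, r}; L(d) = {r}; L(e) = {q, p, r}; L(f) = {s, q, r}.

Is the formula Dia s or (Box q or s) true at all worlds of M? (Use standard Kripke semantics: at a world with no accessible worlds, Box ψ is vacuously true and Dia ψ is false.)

No

Let φ = Dia s or (Box q or s). Evaluate φ at each world:
  a (successors ∅): φ is true.
  b (successors {b, e, f}): φ is true.
  c (successors {d}): φ is false.
  d (successors {c, d}): φ is false.
  e (successors {b}): φ is true.
  f (successors {b, f}): φ is true.
Detail at c (counterexample):
  At c: Dia s is false, Box q or s is false, so Dia s or (Box q or s) is false.
    At c: Dia s requires s at some successor in {d}.
      At d: s is false.
    So Dia s is false at c.
    At c: Box q is false, s is false, so Box q or s is false.
      At c: Box q requires q at every successor {d}.
        q fails at d, so Box q is false at c.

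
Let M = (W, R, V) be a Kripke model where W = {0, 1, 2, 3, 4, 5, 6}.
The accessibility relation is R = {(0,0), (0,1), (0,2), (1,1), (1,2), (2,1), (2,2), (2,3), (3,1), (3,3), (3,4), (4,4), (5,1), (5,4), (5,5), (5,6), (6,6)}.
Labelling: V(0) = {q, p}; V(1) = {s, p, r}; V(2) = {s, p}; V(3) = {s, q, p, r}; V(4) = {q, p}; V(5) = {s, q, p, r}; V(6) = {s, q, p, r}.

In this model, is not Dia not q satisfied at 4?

Yes

Recall that Dia ψ holds at a world iff ψ holds at some accessible world.
At 4: Dia not q is false, so not Dia not q is true.
  At 4: Dia not q requires not q at some successor in {4}.
    At 4: not q is false.
  So Dia not q is false at 4.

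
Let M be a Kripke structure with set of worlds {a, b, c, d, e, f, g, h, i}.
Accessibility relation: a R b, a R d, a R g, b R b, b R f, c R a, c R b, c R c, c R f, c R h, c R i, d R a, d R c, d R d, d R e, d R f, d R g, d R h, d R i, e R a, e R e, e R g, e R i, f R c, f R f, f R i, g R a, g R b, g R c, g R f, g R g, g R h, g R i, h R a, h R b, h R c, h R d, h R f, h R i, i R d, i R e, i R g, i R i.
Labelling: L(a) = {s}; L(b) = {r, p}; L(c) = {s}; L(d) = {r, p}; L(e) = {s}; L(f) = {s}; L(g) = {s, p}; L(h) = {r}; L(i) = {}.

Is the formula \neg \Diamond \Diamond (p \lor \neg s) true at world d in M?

No

At d: \Diamond \Diamond (p \lor \neg s) is true, so \neg \Diamond \Diamond (p \lor \neg s) is false.
  At d: \Diamond \Diamond (p \lor \neg s) requires \Diamond (p \lor \neg s) at some successor in {a, c, d, e, f, g, h, i}.
    \Diamond (p \lor \neg s) holds at a, so \Diamond \Diamond (p \lor \neg s) is true at d.
      At a: \Diamond (p \lor \neg s) requires p \lor \neg s at some successor in {b, d, g}.
        p \lor \neg s holds at b, so \Diamond (p \lor \neg s) is true at a.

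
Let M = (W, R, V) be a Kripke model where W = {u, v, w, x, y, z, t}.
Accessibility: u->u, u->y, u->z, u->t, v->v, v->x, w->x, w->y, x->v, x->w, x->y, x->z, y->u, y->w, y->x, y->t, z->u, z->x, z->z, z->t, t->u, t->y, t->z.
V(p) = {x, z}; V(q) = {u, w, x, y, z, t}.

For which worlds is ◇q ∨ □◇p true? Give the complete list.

u, v, w, x, y, z, t

Let φ = ◇q ∨ □◇p. Evaluate φ at each world:
  u (successors {u, y, z, t}): φ is true.
  v (successors {v, x}): φ is true.
  w (successors {x, y}): φ is true.
  x (successors {v, w, y, z}): φ is true.
  y (successors {u, w, x, t}): φ is true.
  z (successors {u, x, z, t}): φ is true.
  t (successors {u, y, z}): φ is true.
For instance, at u:
  At u: ◇q is true, □◇p is true, so ◇q ∨ □◇p is true.
    At u: ◇q requires q at some successor in {u, y, z, t}.
      q holds at u, so ◇q is true at u.
    At u: □◇p requires ◇p at every successor {u, y, z, t}.
      At u: ◇p is true.
      At y: ◇p is true.
      At z: ◇p is true.
      At t: ◇p is true.
    So □◇p is true at u.
Satisfying worlds: {u, v, w, x, y, z, t}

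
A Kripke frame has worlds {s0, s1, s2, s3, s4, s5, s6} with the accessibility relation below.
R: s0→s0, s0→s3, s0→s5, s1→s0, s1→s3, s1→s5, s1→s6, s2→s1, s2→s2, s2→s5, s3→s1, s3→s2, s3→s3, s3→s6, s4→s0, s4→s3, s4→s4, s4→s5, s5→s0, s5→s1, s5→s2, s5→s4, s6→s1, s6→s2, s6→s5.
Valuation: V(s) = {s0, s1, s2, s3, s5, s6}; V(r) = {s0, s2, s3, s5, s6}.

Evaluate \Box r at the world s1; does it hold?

Yes

At s1: \Box r requires r at every successor {s0, s3, s5, s6}.
  At s0: r is true.
  At s3: r is true.
  At s5: r is true.
  At s6: r is true.
So \Box r is true at s1.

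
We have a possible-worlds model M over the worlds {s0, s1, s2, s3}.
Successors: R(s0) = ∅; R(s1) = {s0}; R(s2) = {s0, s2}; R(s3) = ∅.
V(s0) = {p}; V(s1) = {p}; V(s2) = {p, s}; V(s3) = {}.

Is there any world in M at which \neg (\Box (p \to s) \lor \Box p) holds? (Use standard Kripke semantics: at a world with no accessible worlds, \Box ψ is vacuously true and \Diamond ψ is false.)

Let φ = \neg (\Box (p \to s) \lor \Box p). Evaluate φ at each world:
  s0 (successors ∅): φ is false.
  s1 (successors {s0}): φ is false.
  s2 (successors {s0, s2}): φ is false.
  s3 (successors ∅): φ is false.
For instance, at s1:
  At s1: \Box (p \to s) \lor \Box p is true, so \neg (\Box (p \to s) \lor \Box p) is false.
    At s1: \Box (p \to s) is false, \Box p is true, so \Box (p \to s) \lor \Box p is true.
      At s1: \Box (p \to s) requires p \to s at every successor {s0}.
        p \to s fails at s0, so \Box (p \to s) is false at s1.
      At s1: \Box p requires p at every successor {s0}.
        At s0: p is true.
      So \Box p is true at s1.

No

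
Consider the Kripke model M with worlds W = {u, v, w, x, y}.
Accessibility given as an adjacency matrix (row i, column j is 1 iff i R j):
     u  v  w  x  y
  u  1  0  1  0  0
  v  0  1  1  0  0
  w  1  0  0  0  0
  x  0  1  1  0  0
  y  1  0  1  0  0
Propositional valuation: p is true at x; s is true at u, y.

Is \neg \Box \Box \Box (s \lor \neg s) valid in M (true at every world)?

No

Recall that \Box ψ holds at a world iff ψ holds at every accessible world, and \Diamond ψ holds iff ψ holds at some accessible world.
Let φ = \neg \Box \Box \Box (s \lor \neg s). Evaluate φ at each world:
  u (successors {u, w}): φ is false.
  v (successors {v, w}): φ is false.
  w (successors {u}): φ is false.
  x (successors {v, w}): φ is false.
  y (successors {u, w}): φ is false.
Detail at u (counterexample):
  At u: \Box \Box \Box (s \lor \neg s) is true, so \neg \Box \Box \Box (s \lor \neg s) is false.
    At u: \Box \Box \Box (s \lor \neg s) requires \Box \Box (s \lor \neg s) at every successor {u, w}.
      At u: \Box \Box (s \lor \neg s) is true.
      At w: \Box \Box (s \lor \neg s) is true.
    So \Box \Box \Box (s \lor \neg s) is true at u.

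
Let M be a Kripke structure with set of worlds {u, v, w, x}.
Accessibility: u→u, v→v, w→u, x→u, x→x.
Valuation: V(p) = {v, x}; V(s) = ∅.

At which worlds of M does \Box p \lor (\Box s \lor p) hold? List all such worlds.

v, x

Let φ = \Box p \lor (\Box s \lor p). Evaluate φ at each world:
  u (successors {u}): φ is false.
  v (successors {v}): φ is true.
  w (successors {u}): φ is false.
  x (successors {u, x}): φ is true.
For instance, at v:
  At v: \Box p is true, \Box s \lor p is true, so \Box p \lor (\Box s \lor p) is true.
    At v: \Box p requires p at every successor {v}.
      At v: p is true.
    So \Box p is true at v.
    At v: \Box s is false, p is true, so \Box s \lor p is true.
      At v: \Box s requires s at every successor {v}.
        s fails at v, so \Box s is false at v.
Satisfying worlds: {v, x}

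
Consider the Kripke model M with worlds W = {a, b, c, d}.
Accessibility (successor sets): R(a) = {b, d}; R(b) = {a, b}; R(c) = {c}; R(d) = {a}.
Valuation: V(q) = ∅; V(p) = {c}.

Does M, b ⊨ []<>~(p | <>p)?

Recall that []ψ holds at a world iff ψ holds at every accessible world, and <>ψ holds iff ψ holds at some accessible world.
At b: []<>~(p | <>p) requires <>~(p | <>p) at every successor {a, b}.
    At a: <>~(p | <>p) requires ~(p | <>p) at some successor in {b, d}.
      ~(p | <>p) holds at b, so <>~(p | <>p) is true at a.
    At b: <>~(p | <>p) requires ~(p | <>p) at some successor in {a, b}.
      ~(p | <>p) holds at a, so <>~(p | <>p) is true at b.
So []<>~(p | <>p) is true at b.

Yes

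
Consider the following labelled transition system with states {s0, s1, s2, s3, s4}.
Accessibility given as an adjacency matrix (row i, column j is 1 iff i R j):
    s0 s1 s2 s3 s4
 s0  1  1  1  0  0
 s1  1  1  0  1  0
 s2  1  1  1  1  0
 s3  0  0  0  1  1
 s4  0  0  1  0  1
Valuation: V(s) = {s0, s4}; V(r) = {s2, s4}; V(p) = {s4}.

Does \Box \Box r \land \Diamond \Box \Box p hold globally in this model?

No

Recall that \Box ψ holds at a world iff ψ holds at every accessible world, and \Diamond ψ holds iff ψ holds at some accessible world.
Let φ = \Box \Box r \land \Diamond \Box \Box p. Evaluate φ at each world:
  s0 (successors {s0, s1, s2}): φ is false.
  s1 (successors {s0, s1, s3}): φ is false.
  s2 (successors {s0, s1, s2, s3}): φ is false.
  s3 (successors {s3, s4}): φ is false.
  s4 (successors {s2, s4}): φ is false.
Detail at s0 (counterexample):
  At s0: \Box \Box r is false, \Diamond \Box \Box p is false, so \Box \Box r \land \Diamond \Box \Box p is false.
    At s0: \Box \Box r requires \Box r at every successor {s0, s1, s2}.
      \Box r fails at s0, so \Box \Box r is false at s0.
    At s0: \Diamond \Box \Box p requires \Box \Box p at some successor in {s0, s1, s2}.
      At s0: \Box \Box p is false.
      At s1: \Box \Box p is false.
      At s2: \Box \Box p is false.
    So \Diamond \Box \Box p is false at s0.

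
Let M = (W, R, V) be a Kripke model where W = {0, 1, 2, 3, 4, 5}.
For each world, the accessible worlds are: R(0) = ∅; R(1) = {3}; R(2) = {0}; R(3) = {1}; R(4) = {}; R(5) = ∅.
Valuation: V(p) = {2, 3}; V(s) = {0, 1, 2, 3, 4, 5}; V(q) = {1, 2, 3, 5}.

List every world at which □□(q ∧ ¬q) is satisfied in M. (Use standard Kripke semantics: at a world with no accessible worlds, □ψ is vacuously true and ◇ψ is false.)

Let φ = □□(q ∧ ¬q). Evaluate φ at each world:
  0 (successors ∅): φ is true.
  1 (successors {3}): φ is false.
  2 (successors {0}): φ is true.
  3 (successors {1}): φ is false.
  4 (successors ∅): φ is true.
  5 (successors ∅): φ is true.
For instance, at 1:
  At 1: □□(q ∧ ¬q) requires □(q ∧ ¬q) at every successor {3}.
    □(q ∧ ¬q) fails at 3, so □□(q ∧ ¬q) is false at 1.
      At 3: □(q ∧ ¬q) requires q ∧ ¬q at every successor {1}.
        q ∧ ¬q fails at 1, so □(q ∧ ¬q) is false at 3.
Satisfying worlds: {0, 2, 4, 5}

0, 2, 4, 5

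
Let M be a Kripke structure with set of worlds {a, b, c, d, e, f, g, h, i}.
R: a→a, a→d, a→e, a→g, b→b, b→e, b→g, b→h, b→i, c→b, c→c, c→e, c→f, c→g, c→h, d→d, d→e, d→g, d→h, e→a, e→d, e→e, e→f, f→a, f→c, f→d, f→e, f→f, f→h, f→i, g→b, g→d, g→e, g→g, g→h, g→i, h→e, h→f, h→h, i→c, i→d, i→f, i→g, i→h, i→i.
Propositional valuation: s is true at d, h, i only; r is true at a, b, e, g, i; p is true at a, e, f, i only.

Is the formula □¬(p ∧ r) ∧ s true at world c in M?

No

Recall that □ψ holds at a world iff ψ holds at every accessible world, and ◇ψ holds iff ψ holds at some accessible world.
At c: □¬(p ∧ r) is false, s is false, so □¬(p ∧ r) ∧ s is false.
  At c: □¬(p ∧ r) requires ¬(p ∧ r) at every successor {b, c, e, f, g, h}.
    ¬(p ∧ r) fails at e, so □¬(p ∧ r) is false at c.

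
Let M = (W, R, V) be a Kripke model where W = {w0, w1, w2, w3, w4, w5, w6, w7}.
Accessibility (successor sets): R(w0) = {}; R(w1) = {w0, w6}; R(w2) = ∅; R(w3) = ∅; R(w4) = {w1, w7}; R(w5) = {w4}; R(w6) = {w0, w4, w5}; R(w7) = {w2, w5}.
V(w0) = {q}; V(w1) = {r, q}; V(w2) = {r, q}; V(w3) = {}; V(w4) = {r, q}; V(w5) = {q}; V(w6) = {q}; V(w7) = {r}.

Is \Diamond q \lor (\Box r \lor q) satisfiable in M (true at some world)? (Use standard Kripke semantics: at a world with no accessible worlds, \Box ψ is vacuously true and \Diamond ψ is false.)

Let φ = \Diamond q \lor (\Box r \lor q). Evaluate φ at each world:
  w0 (successors ∅): φ is true.
  w1 (successors {w0, w6}): φ is true.
  w2 (successors ∅): φ is true.
  w3 (successors ∅): φ is true.
  w4 (successors {w1, w7}): φ is true.
  w5 (successors {w4}): φ is true.
  w6 (successors {w0, w4, w5}): φ is true.
  w7 (successors {w2, w5}): φ is true.
Detail at w0 (witness):
  At w0: \Diamond q is false, \Box r \lor q is true, so \Diamond q \lor (\Box r \lor q) is true.
    At w0: no accessible worlds, so \Diamond q is false.
    At w0: \Box r is true, q is true, so \Box r \lor q is true.
      At w0: no accessible worlds, so \Box r holds vacuously.

Yes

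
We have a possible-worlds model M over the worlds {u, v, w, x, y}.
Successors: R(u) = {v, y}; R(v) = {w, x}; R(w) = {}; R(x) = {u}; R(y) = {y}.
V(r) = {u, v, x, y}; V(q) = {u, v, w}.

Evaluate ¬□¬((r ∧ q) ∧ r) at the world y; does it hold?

At y: □¬((r ∧ q) ∧ r) is true, so ¬□¬((r ∧ q) ∧ r) is false.
  At y: □¬((r ∧ q) ∧ r) requires ¬((r ∧ q) ∧ r) at every successor {y}.
    At y: ¬((r ∧ q) ∧ r) is true.
  So □¬((r ∧ q) ∧ r) is true at y.

No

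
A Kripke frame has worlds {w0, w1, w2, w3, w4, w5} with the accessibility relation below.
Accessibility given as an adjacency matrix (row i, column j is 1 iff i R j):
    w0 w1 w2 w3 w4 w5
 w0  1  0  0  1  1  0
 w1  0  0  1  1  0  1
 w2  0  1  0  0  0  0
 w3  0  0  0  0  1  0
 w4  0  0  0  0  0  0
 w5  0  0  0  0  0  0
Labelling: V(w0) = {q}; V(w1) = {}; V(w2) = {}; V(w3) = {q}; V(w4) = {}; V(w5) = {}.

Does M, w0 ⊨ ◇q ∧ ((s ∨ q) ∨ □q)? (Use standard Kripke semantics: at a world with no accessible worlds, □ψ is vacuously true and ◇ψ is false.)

Yes

At w0: ◇q is true, (s ∨ q) ∨ □q is true, so ◇q ∧ ((s ∨ q) ∨ □q) is true.
  At w0: ◇q requires q at some successor in {w0, w3, w4}.
    q holds at w0, so ◇q is true at w0.
  At w0: s ∨ q is true, □q is false, so (s ∨ q) ∨ □q is true.
    At w0: □q requires q at every successor {w0, w3, w4}.
      q fails at w4, so □q is false at w0.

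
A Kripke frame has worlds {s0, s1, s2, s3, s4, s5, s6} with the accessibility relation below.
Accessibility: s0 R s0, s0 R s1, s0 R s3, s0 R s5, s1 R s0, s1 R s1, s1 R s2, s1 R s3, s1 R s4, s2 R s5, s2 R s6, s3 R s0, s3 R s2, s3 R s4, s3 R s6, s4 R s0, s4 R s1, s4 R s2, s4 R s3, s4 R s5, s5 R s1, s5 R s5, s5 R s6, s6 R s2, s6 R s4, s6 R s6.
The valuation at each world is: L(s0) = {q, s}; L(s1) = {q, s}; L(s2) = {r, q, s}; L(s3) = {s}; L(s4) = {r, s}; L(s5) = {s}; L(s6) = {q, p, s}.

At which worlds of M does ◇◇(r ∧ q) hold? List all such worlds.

Let φ = ◇◇(r ∧ q). Evaluate φ at each world:
  s0 (successors {s0, s1, s3, s5}): φ is true.
  s1 (successors {s0, s1, s2, s3, s4}): φ is true.
  s2 (successors {s5, s6}): φ is true.
  s3 (successors {s0, s2, s4, s6}): φ is true.
  s4 (successors {s0, s1, s2, s3, s5}): φ is true.
  s5 (successors {s1, s5, s6}): φ is true.
  s6 (successors {s2, s4, s6}): φ is true.
For instance, at s3:
  At s3: ◇◇(r ∧ q) requires ◇(r ∧ q) at some successor in {s0, s2, s4, s6}.
    ◇(r ∧ q) holds at s4, so ◇◇(r ∧ q) is true at s3.
      At s4: ◇(r ∧ q) requires r ∧ q at some successor in {s0, s1, s2, s3, s5}.
        r ∧ q holds at s2, so ◇(r ∧ q) is true at s4.
Satisfying worlds: {s0, s1, s2, s3, s4, s5, s6}

s0, s1, s2, s3, s4, s5, s6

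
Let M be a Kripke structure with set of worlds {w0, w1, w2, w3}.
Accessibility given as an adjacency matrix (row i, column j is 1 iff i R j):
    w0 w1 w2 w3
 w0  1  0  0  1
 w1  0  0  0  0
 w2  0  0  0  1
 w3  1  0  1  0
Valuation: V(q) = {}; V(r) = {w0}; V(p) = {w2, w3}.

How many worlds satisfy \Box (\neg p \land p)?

Let φ = \Box (\neg p \land p). Evaluate φ at each world:
  w0 (successors {w0, w3}): φ is false.
  w1 (successors ∅): φ is true.
  w2 (successors {w3}): φ is false.
  w3 (successors {w0, w2}): φ is false.
For instance, at w0:
  At w0: \Box (\neg p \land p) requires \neg p \land p at every successor {w0, w3}.
    \neg p \land p fails at w0, so \Box (\neg p \land p) is false at w0.
Satisfying worlds: {w1}

1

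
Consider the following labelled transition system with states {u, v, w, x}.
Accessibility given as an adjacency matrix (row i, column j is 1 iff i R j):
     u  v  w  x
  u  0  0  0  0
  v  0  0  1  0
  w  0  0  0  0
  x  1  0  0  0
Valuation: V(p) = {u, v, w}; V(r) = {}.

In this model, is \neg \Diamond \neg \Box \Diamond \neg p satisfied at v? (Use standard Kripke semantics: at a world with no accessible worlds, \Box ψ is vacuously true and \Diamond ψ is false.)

Yes

At v: \Diamond \neg \Box \Diamond \neg p is false, so \neg \Diamond \neg \Box \Diamond \neg p is true.
  At v: \Diamond \neg \Box \Diamond \neg p requires \neg \Box \Diamond \neg p at some successor in {w}.
    At w: \neg \Box \Diamond \neg p is false.
  So \Diamond \neg \Box \Diamond \neg p is false at v.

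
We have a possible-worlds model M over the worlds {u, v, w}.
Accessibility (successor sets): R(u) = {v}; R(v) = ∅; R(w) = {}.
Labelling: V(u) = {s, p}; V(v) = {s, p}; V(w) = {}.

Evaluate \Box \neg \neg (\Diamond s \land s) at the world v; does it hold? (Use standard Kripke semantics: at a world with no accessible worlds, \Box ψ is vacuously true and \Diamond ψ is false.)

Yes

Recall that \Box ψ holds at a world iff ψ holds at every accessible world, and \Diamond ψ holds iff ψ holds at some accessible world.
At v: no accessible worlds, so \Box \neg \neg (\Diamond s \land s) holds vacuously.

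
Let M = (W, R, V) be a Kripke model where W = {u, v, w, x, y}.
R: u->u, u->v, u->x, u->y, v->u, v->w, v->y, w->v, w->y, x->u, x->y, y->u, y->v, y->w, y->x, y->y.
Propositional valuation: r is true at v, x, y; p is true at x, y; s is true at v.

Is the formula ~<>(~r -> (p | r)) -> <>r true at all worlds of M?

Let φ = ~<>(~r -> (p | r)) -> <>r. Evaluate φ at each world:
  u (successors {u, v, x, y}): φ is true.
  v (successors {u, w, y}): φ is true.
  w (successors {v, y}): φ is true.
  x (successors {u, y}): φ is true.
  y (successors {u, v, w, x, y}): φ is true.
For instance, at x:
  At x: ~<>(~r -> (p | r)) is false, <>r is true, so ~<>(~r -> (p | r)) -> <>r is true.
    At x: <>(~r -> (p | r)) is true, so ~<>(~r -> (p | r)) is false.
      At x: <>(~r -> (p | r)) requires ~r -> (p | r) at some successor in {u, y}.
        ~r -> (p | r) holds at y, so <>(~r -> (p | r)) is true at x.
    At x: <>r requires r at some successor in {u, y}.
      r holds at y, so <>r is true at x.

Yes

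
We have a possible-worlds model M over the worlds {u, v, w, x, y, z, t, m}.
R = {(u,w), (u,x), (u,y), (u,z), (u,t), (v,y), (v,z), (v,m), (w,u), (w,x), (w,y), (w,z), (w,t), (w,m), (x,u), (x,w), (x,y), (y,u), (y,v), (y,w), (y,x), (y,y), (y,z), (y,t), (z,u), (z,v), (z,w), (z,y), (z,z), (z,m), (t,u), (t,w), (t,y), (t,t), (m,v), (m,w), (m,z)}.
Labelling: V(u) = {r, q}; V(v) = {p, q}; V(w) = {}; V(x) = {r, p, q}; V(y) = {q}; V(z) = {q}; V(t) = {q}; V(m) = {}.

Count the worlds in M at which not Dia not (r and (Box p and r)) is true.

0

Let φ = not Dia not (r and (Box p and r)). Evaluate φ at each world:
  u (successors {w, x, y, z, t}): φ is false.
  v (successors {y, z, m}): φ is false.
  w (successors {u, x, y, z, t, m}): φ is false.
  x (successors {u, w, y}): φ is false.
  y (successors {u, v, w, x, y, z, t}): φ is false.
  z (successors {u, v, w, y, z, m}): φ is false.
  t (successors {u, w, y, t}): φ is false.
  m (successors {v, w, z}): φ is false.
For instance, at v:
  At v: Dia not (r and (Box p and r)) is true, so not Dia not (r and (Box p and r)) is false.
    At v: Dia not (r and (Box p and r)) requires not (r and (Box p and r)) at some successor in {y, z, m}.
      not (r and (Box p and r)) holds at y, so Dia not (r and (Box p and r)) is true at v.
Satisfying worlds: none.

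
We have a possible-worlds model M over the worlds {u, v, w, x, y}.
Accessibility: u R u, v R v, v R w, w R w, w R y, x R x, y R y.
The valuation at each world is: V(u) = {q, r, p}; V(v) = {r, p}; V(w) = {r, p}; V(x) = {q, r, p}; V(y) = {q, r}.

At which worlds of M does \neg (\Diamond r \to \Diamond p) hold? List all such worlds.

y

Recall that \Diamond ψ holds at a world iff ψ holds at some accessible world.
Let φ = \neg (\Diamond r \to \Diamond p). Evaluate φ at each world:
  u (successors {u}): φ is false.
  v (successors {v, w}): φ is false.
  w (successors {w, y}): φ is false.
  x (successors {x}): φ is false.
  y (successors {y}): φ is true.
For instance, at w:
  At w: \Diamond r \to \Diamond p is true, so \neg (\Diamond r \to \Diamond p) is false.
    At w: \Diamond r is true, \Diamond p is true, so \Diamond r \to \Diamond p is true.
      At w: \Diamond r requires r at some successor in {w, y}.
        r holds at w, so \Diamond r is true at w.
      At w: \Diamond p requires p at some successor in {w, y}.
        p holds at w, so \Diamond p is true at w.
Satisfying worlds: {y}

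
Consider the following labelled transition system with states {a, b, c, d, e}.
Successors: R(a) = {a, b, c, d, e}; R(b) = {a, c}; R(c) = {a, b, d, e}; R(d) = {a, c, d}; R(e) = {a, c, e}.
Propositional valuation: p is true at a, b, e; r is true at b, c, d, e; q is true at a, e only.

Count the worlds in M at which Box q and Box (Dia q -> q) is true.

0

Let φ = Box q and Box (Dia q -> q). Evaluate φ at each world:
  a (successors {a, b, c, d, e}): φ is false.
  b (successors {a, c}): φ is false.
  c (successors {a, b, d, e}): φ is false.
  d (successors {a, c, d}): φ is false.
  e (successors {a, c, e}): φ is false.
For instance, at a:
  At a: Box q is false, Box (Dia q -> q) is false, so Box q and Box (Dia q -> q) is false.
    At a: Box q requires q at every successor {a, b, c, d, e}.
      q fails at b, so Box q is false at a.
    At a: Box (Dia q -> q) requires Dia q -> q at every successor {a, b, c, d, e}.
      Dia q -> q fails at b, so Box (Dia q -> q) is false at a.
Satisfying worlds: none.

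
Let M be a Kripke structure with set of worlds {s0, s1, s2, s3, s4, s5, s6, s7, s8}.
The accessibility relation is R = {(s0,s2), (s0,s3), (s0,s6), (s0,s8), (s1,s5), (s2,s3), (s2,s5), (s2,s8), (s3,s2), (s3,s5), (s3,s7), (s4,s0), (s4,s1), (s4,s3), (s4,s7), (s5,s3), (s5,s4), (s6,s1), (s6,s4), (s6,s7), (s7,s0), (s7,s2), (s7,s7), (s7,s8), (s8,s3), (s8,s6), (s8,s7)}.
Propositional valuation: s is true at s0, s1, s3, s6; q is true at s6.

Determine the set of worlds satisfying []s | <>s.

Let φ = []s | <>s. Evaluate φ at each world:
  s0 (successors {s2, s3, s6, s8}): φ is true.
  s1 (successors {s5}): φ is false.
  s2 (successors {s3, s5, s8}): φ is true.
  s3 (successors {s2, s5, s7}): φ is false.
  s4 (successors {s0, s1, s3, s7}): φ is true.
  s5 (successors {s3, s4}): φ is true.
  s6 (successors {s1, s4, s7}): φ is true.
  s7 (successors {s0, s2, s7, s8}): φ is true.
  s8 (successors {s3, s6, s7}): φ is true.
For instance, at s8:
  At s8: []s is false, <>s is true, so []s | <>s is true.
    At s8: []s requires s at every successor {s3, s6, s7}.
      s fails at s7, so []s is false at s8.
    At s8: <>s requires s at some successor in {s3, s6, s7}.
      s holds at s3, so <>s is true at s8.
Satisfying worlds: {s0, s2, s4, s5, s6, s7, s8}

s0, s2, s4, s5, s6, s7, s8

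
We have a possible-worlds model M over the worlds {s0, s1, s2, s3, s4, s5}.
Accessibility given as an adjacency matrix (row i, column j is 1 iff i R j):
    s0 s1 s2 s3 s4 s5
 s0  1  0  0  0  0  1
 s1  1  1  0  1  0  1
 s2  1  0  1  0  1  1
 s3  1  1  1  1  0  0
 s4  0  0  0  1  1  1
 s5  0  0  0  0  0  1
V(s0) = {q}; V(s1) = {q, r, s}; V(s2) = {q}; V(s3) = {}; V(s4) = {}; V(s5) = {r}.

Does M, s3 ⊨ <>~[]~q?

At s3: <>~[]~q requires ~[]~q at some successor in {s0, s1, s2, s3}.
  ~[]~q holds at s0, so <>~[]~q is true at s3.
    At s0: []~q is false, so ~[]~q is true.
      At s0: []~q requires ~q at every successor {s0, s5}.
        ~q fails at s0, so []~q is false at s0.

Yes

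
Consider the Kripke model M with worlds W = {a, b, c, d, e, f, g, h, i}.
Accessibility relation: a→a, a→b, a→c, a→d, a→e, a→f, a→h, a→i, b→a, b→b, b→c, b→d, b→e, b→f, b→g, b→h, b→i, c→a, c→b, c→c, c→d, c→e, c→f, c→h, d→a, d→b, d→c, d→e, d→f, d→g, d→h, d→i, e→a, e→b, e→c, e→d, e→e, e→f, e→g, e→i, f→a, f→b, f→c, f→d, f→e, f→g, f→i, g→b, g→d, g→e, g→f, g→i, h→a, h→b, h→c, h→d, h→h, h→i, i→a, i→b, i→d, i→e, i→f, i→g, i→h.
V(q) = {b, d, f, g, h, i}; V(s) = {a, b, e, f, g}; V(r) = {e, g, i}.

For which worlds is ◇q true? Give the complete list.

Recall that ◇ψ holds at a world iff ψ holds at some accessible world.
Let φ = ◇q. Evaluate φ at each world:
  a (successors {a, b, c, d, e, f, h, i}): φ is true.
  b (successors {a, b, c, d, e, f, g, h, i}): φ is true.
  c (successors {a, b, c, d, e, f, h}): φ is true.
  d (successors {a, b, c, e, f, g, h, i}): φ is true.
  e (successors {a, b, c, d, e, f, g, i}): φ is true.
  f (successors {a, b, c, d, e, g, i}): φ is true.
  g (successors {b, d, e, f, i}): φ is true.
  h (successors {a, b, c, d, h, i}): φ is true.
  i (successors {a, b, d, e, f, g, h}): φ is true.
For instance, at d:
  At d: ◇q requires q at some successor in {a, b, c, e, f, g, h, i}.
    q holds at b, so ◇q is true at d.
Satisfying worlds: {a, b, c, d, e, f, g, h, i}

a, b, c, d, e, f, g, h, i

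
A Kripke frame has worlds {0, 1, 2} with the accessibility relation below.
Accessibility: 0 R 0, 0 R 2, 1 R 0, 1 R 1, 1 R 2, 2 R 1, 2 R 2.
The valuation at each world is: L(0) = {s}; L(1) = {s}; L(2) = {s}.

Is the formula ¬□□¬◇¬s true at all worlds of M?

Recall that □ψ holds at a world iff ψ holds at every accessible world, and ◇ψ holds iff ψ holds at some accessible world.
Let φ = ¬□□¬◇¬s. Evaluate φ at each world:
  0 (successors {0, 2}): φ is false.
  1 (successors {0, 1, 2}): φ is false.
  2 (successors {1, 2}): φ is false.
Detail at 0 (counterexample):
  At 0: □□¬◇¬s is true, so ¬□□¬◇¬s is false.
    At 0: □□¬◇¬s requires □¬◇¬s at every successor {0, 2}.
      At 0: □¬◇¬s is true.
      At 2: □¬◇¬s is true.
    So □□¬◇¬s is true at 0.

No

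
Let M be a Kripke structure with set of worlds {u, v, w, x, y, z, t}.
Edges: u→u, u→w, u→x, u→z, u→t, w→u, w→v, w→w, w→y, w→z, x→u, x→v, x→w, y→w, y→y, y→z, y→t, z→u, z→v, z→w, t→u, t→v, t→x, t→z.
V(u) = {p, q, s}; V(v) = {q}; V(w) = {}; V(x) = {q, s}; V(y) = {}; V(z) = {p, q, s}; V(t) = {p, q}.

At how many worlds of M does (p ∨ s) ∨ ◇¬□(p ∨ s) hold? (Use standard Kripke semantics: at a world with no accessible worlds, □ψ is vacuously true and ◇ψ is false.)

6

Recall that □ψ holds at a world iff ψ holds at every accessible world, and ◇ψ holds iff ψ holds at some accessible world.
Let φ = (p ∨ s) ∨ ◇¬□(p ∨ s). Evaluate φ at each world:
  u (successors {u, w, x, z, t}): φ is true.
  v (successors ∅): φ is false.
  w (successors {u, v, w, y, z}): φ is true.
  x (successors {u, v, w}): φ is true.
  y (successors {w, y, z, t}): φ is true.
  z (successors {u, v, w}): φ is true.
  t (successors {u, v, x, z}): φ is true.
For instance, at y:
  At y: p ∨ s is false, ◇¬□(p ∨ s) is true, so (p ∨ s) ∨ ◇¬□(p ∨ s) is true.
    At y: ◇¬□(p ∨ s) requires ¬□(p ∨ s) at some successor in {w, y, z, t}.
      ¬□(p ∨ s) holds at w, so ◇¬□(p ∨ s) is true at y.
Satisfying worlds: {u, w, x, y, z, t}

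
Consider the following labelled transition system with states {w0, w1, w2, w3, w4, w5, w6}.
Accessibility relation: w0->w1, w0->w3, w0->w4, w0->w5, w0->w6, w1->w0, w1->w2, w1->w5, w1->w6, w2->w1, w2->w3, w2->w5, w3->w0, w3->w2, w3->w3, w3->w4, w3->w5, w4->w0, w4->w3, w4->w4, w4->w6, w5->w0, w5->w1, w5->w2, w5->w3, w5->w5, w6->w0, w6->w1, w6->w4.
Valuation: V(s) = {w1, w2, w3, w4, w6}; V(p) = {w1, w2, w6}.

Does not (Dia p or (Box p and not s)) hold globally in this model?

Let φ = not (Dia p or (Box p and not s)). Evaluate φ at each world:
  w0 (successors {w1, w3, w4, w5, w6}): φ is false.
  w1 (successors {w0, w2, w5, w6}): φ is false.
  w2 (successors {w1, w3, w5}): φ is false.
  w3 (successors {w0, w2, w3, w4, w5}): φ is false.
  w4 (successors {w0, w3, w4, w6}): φ is false.
  w5 (successors {w0, w1, w2, w3, w5}): φ is false.
  w6 (successors {w0, w1, w4}): φ is false.
Detail at w0 (counterexample):
  At w0: Dia p or (Box p and not s) is true, so not (Dia p or (Box p and not s)) is false.
    At w0: Dia p is true, Box p and not s is false, so Dia p or (Box p and not s) is true.
      At w0: Dia p requires p at some successor in {w1, w3, w4, w5, w6}.
        p holds at w1, so Dia p is true at w0.
      At w0: Box p is false, not s is true, so Box p and not s is false.

No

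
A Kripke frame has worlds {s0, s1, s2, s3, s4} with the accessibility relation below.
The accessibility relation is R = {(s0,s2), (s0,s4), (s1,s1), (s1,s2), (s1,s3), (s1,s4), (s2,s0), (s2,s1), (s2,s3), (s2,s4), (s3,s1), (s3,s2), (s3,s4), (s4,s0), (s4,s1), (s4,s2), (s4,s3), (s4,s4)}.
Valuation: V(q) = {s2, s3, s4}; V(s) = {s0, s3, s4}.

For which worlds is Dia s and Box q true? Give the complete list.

s0

Let φ = Dia s and Box q. Evaluate φ at each world:
  s0 (successors {s2, s4}): φ is true.
  s1 (successors {s1, s2, s3, s4}): φ is false.
  s2 (successors {s0, s1, s3, s4}): φ is false.
  s3 (successors {s1, s2, s4}): φ is false.
  s4 (successors {s0, s1, s2, s3, s4}): φ is false.
For instance, at s2:
  At s2: Dia s is true, Box q is false, so Dia s and Box q is false.
    At s2: Dia s requires s at some successor in {s0, s1, s3, s4}.
      s holds at s0, so Dia s is true at s2.
    At s2: Box q requires q at every successor {s0, s1, s3, s4}.
      q fails at s0, so Box q is false at s2.
Satisfying worlds: {s0}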